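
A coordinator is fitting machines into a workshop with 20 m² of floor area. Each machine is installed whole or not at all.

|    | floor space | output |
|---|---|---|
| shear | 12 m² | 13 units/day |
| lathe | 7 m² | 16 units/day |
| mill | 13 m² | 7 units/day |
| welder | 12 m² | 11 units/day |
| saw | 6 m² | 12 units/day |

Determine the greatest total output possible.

29

lathe + welder: floor space 7 + 12 = 19 ≤ 20, output 16 + 11 = 27.
shear + lathe: floor space 12 + 7 = 19 ≤ 20, output 13 + 16 = 29.
lathe + saw: floor space 7 + 6 = 13 ≤ 20, output 16 + 12 = 28.
Best is shear and lathe with total output 29.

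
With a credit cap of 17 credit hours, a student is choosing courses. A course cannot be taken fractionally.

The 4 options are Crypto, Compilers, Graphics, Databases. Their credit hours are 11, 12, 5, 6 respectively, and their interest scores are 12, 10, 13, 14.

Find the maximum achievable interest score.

Crypto + Databases: credit hours 11 + 6 = 17 ≤ 17, interest score 12 + 14 = 26.
Graphics + Databases: credit hours 5 + 6 = 11 ≤ 17, interest score 13 + 14 = 27.
Crypto + Graphics: credit hours 11 + 5 = 16 ≤ 17, interest score 12 + 13 = 25.
Best is Graphics and Databases with total interest score 27.

27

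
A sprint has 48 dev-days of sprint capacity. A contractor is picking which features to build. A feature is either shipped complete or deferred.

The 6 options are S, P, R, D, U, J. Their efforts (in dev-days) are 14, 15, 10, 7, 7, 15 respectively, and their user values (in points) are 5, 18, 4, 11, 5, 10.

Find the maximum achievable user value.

44

Allowing fractional choices, the relaxed optimum would be about 45.6, but features are indivisible.
P + D + J: effort 15 + 7 + 15 = 37 ≤ 48, user value 18 + 11 + 10 = 39.
P + R + D + J: effort 15 + 10 + 7 + 15 = 47 ≤ 48, user value 18 + 4 + 11 + 10 = 43.
P + D + U + J: effort 15 + 7 + 7 + 15 = 44 ≤ 48, user value 18 + 11 + 5 + 10 = 44.
Best is P, D, U, and J with total user value 44.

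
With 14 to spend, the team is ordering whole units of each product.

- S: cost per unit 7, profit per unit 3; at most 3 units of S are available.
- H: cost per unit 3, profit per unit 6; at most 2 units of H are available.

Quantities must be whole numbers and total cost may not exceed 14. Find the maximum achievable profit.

Take 1×S and 2×H: cost 13 ≤ 14, profit 1·3 + 2·6 = 15.
H has the best ratio (6/3) and is taken to its limit of 2; remaining capacity is filled optimally with the others.

15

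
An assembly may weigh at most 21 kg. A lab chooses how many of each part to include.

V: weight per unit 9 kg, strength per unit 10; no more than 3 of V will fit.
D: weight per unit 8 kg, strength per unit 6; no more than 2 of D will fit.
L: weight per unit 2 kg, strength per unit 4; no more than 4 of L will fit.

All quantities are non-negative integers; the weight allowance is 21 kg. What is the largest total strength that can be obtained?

26

L has the best ratio (4/2); taking only L gives at most 4×4 = 16 (stopped by the supply cap of 4).
Mixing does better — 1×V and 4×L: weight 17 ≤ 21, strength 1·10 + 4·4 = 26.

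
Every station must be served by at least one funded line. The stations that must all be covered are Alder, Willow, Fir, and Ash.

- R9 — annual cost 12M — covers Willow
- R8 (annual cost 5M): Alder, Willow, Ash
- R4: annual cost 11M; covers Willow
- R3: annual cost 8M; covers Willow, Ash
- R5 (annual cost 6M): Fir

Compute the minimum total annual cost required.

This is a weighted set-cover instance.
Choose R8 and R5: together they cover Alder, Willow, Fir, Ash — every station.
Total annual cost: 5 + 6 = 11.
No cover costs less than 11.

11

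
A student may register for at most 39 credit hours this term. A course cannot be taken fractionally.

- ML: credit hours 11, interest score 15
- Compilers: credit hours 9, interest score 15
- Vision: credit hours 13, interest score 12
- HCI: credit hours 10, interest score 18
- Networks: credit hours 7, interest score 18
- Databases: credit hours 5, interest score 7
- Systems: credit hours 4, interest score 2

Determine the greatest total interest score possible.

66

Treat it as a binary knapsack problem.
Take ML, Compilers, HCI, and Networks: credit hours 11 + 9 + 10 + 7 = 37 ≤ 39, interest score 15 + 15 + 18 + 18 = 66.
No other feasible combination does better.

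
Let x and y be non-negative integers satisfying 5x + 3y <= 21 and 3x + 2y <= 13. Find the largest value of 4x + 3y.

19

The continuous relaxation peaks at (0, 6.5) with value 19.50; rounding to a feasible lattice point costs some objective.
(x,y)=(1,5): 5·1+3·5=20≤21, 3·1+2·5=13≤13, objective 19.
(x,y)=(0,6): 5·0+3·6=18≤21, 3·0+2·6=12≤13, objective 18.
(x,y)=(1,4): 5·1+3·4=17≤21, 3·1+2·4=11≤13, objective 16.
(x,y)=(0,5): 5·0+3·5=15≤21, 3·0+2·5=10≤13, objective 15.
The best lattice point is (1,5), giving 19.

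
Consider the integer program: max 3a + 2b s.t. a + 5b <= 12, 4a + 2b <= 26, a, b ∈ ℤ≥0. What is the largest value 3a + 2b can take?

The continuous relaxation peaks at (5.89, 1.22) with value 20.11; rounding to a feasible lattice point costs some objective.
(a,b)=(6,1): 1·6+5·1=11≤12, 4·6+2·1=26≤26, objective 20.
(a,b)=(6,0): 1·6+5·0=6≤12, 4·6+2·0=24≤26, objective 18.
(a,b)=(5,1): 1·5+5·1=10≤12, 4·5+2·1=22≤26, objective 17.
The best lattice point is (6,1), giving 20.

20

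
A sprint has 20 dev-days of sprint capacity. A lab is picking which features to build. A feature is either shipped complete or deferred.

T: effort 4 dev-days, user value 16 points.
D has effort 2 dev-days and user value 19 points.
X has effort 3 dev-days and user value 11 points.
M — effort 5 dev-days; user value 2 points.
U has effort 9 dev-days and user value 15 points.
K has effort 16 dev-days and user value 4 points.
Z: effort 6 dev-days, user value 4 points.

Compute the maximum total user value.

Allowing fractional choices, the relaxed optimum would be about 62.3, but features are indivisible.
T + D + X + U: effort 4 + 2 + 3 + 9 = 18 ≤ 20, user value 16 + 19 + 11 + 15 = 61.
T + D + M + U: effort 4 + 2 + 5 + 9 = 20 ≤ 20, user value 16 + 19 + 2 + 15 = 52.
Best is T, D, X, and U with total user value 61.

61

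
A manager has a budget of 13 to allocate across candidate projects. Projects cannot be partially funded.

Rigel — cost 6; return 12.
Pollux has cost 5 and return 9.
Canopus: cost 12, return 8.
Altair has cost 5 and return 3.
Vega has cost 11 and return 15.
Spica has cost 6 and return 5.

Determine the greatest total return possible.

21

Take Rigel and Pollux: cost 6 + 5 = 11 ≤ 13, return 12 + 9 = 21.
No other feasible combination does better.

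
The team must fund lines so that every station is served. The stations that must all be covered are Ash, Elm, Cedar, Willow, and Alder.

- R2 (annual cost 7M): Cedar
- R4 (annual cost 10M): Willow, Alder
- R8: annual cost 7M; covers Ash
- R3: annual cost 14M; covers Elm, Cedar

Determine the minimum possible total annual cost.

31

The greedy cost-per-new-station heuristic would pick R4, R2, R8, and R3 for 38, but a cheaper cover exists.
Choose R4, R8, and R3: together they cover Ash, Elm, Cedar, Willow, Alder — every station.
Total annual cost: 10 + 7 + 14 = 31.
No cover costs less than 31.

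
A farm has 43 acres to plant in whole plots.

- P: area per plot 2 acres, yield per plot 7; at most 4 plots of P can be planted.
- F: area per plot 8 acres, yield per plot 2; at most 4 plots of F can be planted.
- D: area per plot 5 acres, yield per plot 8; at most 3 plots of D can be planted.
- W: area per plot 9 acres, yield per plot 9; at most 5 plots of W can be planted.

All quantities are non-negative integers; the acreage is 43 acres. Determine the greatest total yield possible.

70

Take 4×P, 3×D, and 2×W: area 41 ≤ 43, yield 4·7 + 3·8 + 2·9 = 70.
P has the best ratio (7/2) and is taken to its limit of 4; remaining capacity is filled optimally with the others.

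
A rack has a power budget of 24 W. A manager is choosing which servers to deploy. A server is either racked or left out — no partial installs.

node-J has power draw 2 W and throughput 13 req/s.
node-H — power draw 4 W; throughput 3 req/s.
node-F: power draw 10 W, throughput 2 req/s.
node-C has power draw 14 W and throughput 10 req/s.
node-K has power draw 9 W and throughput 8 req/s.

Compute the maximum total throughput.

node-J + node-C: power draw 2 + 14 = 16 ≤ 24, throughput 13 + 10 = 23.
node-J + node-H + node-C: power draw 2 + 4 + 14 = 20 ≤ 24, throughput 13 + 3 + 10 = 26.
node-J + node-H + node-K: power draw 2 + 4 + 9 = 15 ≤ 24, throughput 13 + 3 + 8 = 24.
Best is node-J, node-H, and node-C with total throughput 26.

26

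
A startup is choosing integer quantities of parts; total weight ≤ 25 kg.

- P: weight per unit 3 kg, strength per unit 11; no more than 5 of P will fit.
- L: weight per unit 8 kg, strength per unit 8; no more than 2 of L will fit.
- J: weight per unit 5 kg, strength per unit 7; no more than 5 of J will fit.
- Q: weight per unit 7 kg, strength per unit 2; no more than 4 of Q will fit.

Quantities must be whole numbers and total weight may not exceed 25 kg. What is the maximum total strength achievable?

This is a bounded integer knapsack.
5×P and 2×J: weight 25 ≤ 25, strength 5·11 + 2·7 = 69.
5×P and 1×L: weight 23 ≤ 25, strength 5·11 + 1·8 = 63.
Best is 69.

69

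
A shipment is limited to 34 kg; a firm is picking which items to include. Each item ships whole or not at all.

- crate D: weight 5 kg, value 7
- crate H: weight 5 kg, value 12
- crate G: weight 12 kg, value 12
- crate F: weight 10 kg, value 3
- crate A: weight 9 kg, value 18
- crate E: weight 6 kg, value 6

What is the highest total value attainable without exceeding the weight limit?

49

Allowing fractional choices, the relaxed optimum would be about 52.0, but items are indivisible.
crate H + crate G + crate A + crate E: weight 5 + 12 + 9 + 6 = 32 ≤ 34, value 12 + 12 + 18 + 6 = 48.
crate D + crate H + crate G + crate A: weight 5 + 5 + 12 + 9 = 31 ≤ 34, value 7 + 12 + 12 + 18 = 49.
crate D + crate H + crate A + crate E: weight 5 + 5 + 9 + 6 = 25 ≤ 34, value 7 + 12 + 18 + 6 = 43.
Best is crate D, crate H, crate G, and crate A with total value 49.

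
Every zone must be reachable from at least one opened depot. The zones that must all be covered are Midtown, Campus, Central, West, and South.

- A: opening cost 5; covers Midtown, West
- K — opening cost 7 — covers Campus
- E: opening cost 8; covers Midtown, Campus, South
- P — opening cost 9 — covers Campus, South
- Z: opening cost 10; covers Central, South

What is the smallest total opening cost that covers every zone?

The greedy cost-per-new-zone heuristic would pick A, E, and Z for 23, but a cheaper cover exists.
Choose A, K, and Z: together they cover Midtown, Campus, Central, West, South — every zone.
Total opening cost: 5 + 7 + 10 = 22.
No cover costs less than 22.

22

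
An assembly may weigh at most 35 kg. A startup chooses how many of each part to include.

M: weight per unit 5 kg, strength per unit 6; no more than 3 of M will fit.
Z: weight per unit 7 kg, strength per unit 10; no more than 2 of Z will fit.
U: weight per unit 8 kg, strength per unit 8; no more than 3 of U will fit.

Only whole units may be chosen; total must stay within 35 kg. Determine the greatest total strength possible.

This is a bounded integer knapsack.
Z has the best ratio (10/7); taking only Z gives at most 2×10 = 20 (stopped by the supply cap of 2).
Mixing does better — 1×M, 2×Z, and 2×U: weight 35 ≤ 35, strength 1·6 + 2·10 + 2·8 = 42.

42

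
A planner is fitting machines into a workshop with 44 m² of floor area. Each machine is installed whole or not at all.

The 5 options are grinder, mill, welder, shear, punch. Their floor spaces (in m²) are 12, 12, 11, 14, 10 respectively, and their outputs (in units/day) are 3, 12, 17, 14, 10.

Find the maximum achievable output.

43

Treat it as a binary knapsack problem.
Allowing fractional choices, the relaxed optimum would be about 50.0, but machines are indivisible.
mill + welder + shear: floor space 12 + 11 + 14 = 37 ≤ 44, output 12 + 17 + 14 = 43.
welder + shear + punch: floor space 11 + 14 + 10 = 35 ≤ 44, output 17 + 14 + 10 = 41.
mill + welder + punch: floor space 12 + 11 + 10 = 33 ≤ 44, output 12 + 17 + 10 = 39.
Best is mill, welder, and shear with total output 43.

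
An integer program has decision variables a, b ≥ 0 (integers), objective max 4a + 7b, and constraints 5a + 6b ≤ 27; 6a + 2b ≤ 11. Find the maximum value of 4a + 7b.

The continuous relaxation peaks at (0, 4.5) with value 31.50; rounding to a feasible lattice point costs some objective.
(a,b)=(0,4): 5·0+6·4=24≤27, 6·0+2·4=8≤11, objective 28.
(a,b)=(0,3): 5·0+6·3=18≤27, 6·0+2·3=6≤11, objective 21.
The best lattice point is (0,4), giving 28.

28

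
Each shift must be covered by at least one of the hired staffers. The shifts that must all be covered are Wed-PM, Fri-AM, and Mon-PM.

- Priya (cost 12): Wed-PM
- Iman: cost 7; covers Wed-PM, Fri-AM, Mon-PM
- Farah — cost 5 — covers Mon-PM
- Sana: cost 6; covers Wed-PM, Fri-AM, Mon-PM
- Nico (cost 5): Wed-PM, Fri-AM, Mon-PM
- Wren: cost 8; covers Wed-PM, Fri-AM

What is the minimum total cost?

5

Nico alone covers Wed-PM, Fri-AM, Mon-PM — every shift.
Total cost: 5.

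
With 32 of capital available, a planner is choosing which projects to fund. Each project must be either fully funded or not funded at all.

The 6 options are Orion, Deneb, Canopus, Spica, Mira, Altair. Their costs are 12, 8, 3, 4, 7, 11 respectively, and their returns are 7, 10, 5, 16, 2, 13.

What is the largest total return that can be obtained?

44

Deneb + Canopus + Spica + Altair: cost 8 + 3 + 4 + 11 = 26 ≤ 32, return 10 + 5 + 16 + 13 = 44.
Orion + Canopus + Spica + Altair: cost 12 + 3 + 4 + 11 = 30 ≤ 32, return 7 + 5 + 16 + 13 = 41.
Best is Deneb, Canopus, Spica, and Altair with total return 44.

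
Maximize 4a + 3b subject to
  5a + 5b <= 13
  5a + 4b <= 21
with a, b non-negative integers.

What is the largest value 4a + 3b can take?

8

Relaxing integrality, the LP optimum is 10.40 at (a,b) = (2.6, 0), which is not an integer point.
(a,b)=(2,0): 5·2+5·0=10≤13, 5·2+4·0=10≤21, objective 8.
(a,b)=(1,1): 5·1+5·1=10≤13, 5·1+4·1=9≤21, objective 7.
(a,b)=(1,0): 5·1+5·0=5≤13, 5·1+4·0=5≤21, objective 4.
No feasible integer point exceeds 8.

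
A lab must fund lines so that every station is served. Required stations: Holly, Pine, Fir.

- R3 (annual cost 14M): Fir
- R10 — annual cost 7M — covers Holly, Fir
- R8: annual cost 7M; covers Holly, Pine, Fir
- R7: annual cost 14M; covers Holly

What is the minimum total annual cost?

R8 alone covers Holly, Pine, Fir — every station.
Total annual cost: 7.

7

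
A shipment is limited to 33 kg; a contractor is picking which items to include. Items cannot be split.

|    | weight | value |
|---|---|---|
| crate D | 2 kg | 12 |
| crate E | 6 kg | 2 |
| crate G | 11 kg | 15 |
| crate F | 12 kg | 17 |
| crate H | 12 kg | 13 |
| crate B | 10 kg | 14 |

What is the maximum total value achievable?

46

Allowing fractional choices, the relaxed optimum would be about 55.3, but items are indivisible.
crate D + crate E + crate F + crate B: weight 2 + 6 + 12 + 10 = 30 ≤ 33, value 12 + 2 + 17 + 14 = 45.
crate G + crate F + crate B: weight 11 + 12 + 10 = 33 ≤ 33, value 15 + 17 + 14 = 46.
crate D + crate E + crate G + crate F: weight 2 + 6 + 11 + 12 = 31 ≤ 33, value 12 + 2 + 15 + 17 = 46.
The maximum value is 46; one optimal choice is crate D, crate E, crate G, and crate F.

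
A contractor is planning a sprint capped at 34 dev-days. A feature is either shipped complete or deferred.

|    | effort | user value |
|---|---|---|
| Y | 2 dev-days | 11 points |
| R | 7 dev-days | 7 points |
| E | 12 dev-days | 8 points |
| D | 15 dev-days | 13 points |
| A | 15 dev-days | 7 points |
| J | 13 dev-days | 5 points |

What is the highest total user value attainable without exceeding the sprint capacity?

32

Treat it as a binary knapsack problem.
Y + R + D: effort 2 + 7 + 15 = 24 ≤ 34, user value 11 + 7 + 13 = 31.
Y + D + A: effort 2 + 15 + 15 = 32 ≤ 34, user value 11 + 13 + 7 = 31.
Y + E + D: effort 2 + 12 + 15 = 29 ≤ 34, user value 11 + 8 + 13 = 32.
Best is Y, E, and D with total user value 32.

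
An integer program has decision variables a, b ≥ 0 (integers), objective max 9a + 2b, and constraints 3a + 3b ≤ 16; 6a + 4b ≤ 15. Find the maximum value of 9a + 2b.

The continuous relaxation peaks at (2.5, 0) with value 22.50; rounding to a feasible lattice point costs some objective.
(a,b)=(2,0): 3·2+3·0=6≤16, 6·2+4·0=12≤15, objective 18.
(a,b)=(1,1): 3·1+3·1=6≤16, 6·1+4·1=10≤15, objective 11.
(a,b)=(1,0): 3·1+3·0=3≤16, 6·1+4·0=6≤15, objective 9.
The best lattice point is (2,0), giving 18.

18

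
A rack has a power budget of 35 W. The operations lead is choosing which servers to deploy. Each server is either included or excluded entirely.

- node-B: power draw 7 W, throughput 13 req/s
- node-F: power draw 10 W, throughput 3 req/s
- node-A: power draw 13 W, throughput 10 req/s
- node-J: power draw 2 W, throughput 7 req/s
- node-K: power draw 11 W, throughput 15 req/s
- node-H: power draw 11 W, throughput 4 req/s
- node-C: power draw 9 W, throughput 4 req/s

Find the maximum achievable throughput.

Treat it as a binary knapsack problem.
Take node-B, node-A, node-J, and node-K: power draw 7 + 13 + 2 + 11 = 33 ≤ 35, throughput 13 + 10 + 7 + 15 = 45.
No other feasible combination does better.

45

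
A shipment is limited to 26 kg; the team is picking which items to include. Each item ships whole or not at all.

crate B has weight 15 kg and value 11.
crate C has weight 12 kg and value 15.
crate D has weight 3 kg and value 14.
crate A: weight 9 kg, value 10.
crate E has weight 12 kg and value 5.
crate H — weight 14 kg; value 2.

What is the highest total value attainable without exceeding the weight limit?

Allowing fractional choices, the relaxed optimum would be about 40.5, but items are indivisible.
crate C + crate D: weight 12 + 3 = 15 ≤ 26, value 15 + 14 = 29.
crate C + crate D + crate A: weight 12 + 3 + 9 = 24 ≤ 26, value 15 + 14 + 10 = 39.
crate D + crate A + crate E: weight 3 + 9 + 12 = 24 ≤ 26, value 14 + 10 + 5 = 29.
Best is crate C, crate D, and crate A with total value 39.

39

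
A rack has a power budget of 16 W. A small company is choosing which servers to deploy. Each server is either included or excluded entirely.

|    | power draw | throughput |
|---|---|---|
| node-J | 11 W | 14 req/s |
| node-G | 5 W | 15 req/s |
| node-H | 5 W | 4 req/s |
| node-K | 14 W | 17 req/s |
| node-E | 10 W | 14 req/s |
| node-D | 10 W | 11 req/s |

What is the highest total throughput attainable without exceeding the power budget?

node-G + node-E: power draw 5 + 10 = 15 ≤ 16, throughput 15 + 14 = 29.
node-J + node-G: power draw 11 + 5 = 16 ≤ 16, throughput 14 + 15 = 29.
The maximum throughput is 29; one optimal choice is node-G and node-E.

29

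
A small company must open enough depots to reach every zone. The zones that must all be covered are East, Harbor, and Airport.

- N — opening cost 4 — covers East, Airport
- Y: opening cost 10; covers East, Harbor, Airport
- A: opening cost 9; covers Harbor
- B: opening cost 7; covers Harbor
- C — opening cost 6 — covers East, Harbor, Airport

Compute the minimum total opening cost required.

6

The greedy cost-per-new-zone heuristic would pick N and C for 10, but a cheaper cover exists.
C alone covers East, Harbor, Airport — every zone.
Total opening cost: 6.
No cover costs less than 6.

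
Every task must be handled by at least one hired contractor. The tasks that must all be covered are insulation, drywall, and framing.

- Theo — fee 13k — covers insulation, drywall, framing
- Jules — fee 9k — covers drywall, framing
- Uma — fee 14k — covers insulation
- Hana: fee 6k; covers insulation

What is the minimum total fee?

Theo alone covers insulation, drywall, framing — every task.
Total fee: 13.
No cover costs less than 13.

13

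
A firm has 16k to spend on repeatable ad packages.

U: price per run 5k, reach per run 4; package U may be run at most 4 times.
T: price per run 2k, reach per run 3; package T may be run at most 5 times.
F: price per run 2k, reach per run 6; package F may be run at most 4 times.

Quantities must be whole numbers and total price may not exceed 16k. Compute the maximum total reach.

F has the best ratio (6/2); taking only F gives at most 4×6 = 24 (stopped by the supply cap of 4).
Mixing does better — 4×T and 4×F: price 16 ≤ 16, reach 4·3 + 4·6 = 36.

36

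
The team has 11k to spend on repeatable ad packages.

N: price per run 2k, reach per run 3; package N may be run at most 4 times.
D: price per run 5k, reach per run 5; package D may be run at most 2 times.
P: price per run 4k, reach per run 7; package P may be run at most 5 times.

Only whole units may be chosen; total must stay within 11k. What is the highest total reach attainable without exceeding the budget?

17

P has the best ratio (7/4); taking only P gives at most 2×7 = 14 (stopped by the price limit).
Mixing does better — 1×N and 2×P: price 10 ≤ 11, reach 1·3 + 2·7 = 17.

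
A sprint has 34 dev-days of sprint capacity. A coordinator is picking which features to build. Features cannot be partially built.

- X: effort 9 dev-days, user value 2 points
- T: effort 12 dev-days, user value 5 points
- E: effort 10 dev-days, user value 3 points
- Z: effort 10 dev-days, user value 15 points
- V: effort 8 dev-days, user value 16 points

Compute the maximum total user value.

Allowing fractional choices, the relaxed optimum would be about 37.2, but features are indivisible.
X + Z + V: effort 9 + 10 + 8 = 27 ≤ 34, user value 2 + 15 + 16 = 33.
T + Z + V: effort 12 + 10 + 8 = 30 ≤ 34, user value 5 + 15 + 16 = 36.
E + Z + V: effort 10 + 10 + 8 = 28 ≤ 34, user value 3 + 15 + 16 = 34.
Best is T, Z, and V with total user value 36.

36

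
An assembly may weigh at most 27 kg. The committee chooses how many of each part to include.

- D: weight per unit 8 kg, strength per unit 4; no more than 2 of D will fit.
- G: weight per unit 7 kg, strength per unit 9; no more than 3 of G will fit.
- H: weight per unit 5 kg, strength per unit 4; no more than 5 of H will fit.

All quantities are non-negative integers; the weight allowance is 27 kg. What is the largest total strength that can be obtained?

31

This is a bounded integer knapsack.
Take 3×G and 1×H: weight 26 ≤ 27, strength 3·9 + 1·4 = 31.
G has the best ratio (9/7) and is taken to its limit of 3; remaining capacity is filled optimally with the others.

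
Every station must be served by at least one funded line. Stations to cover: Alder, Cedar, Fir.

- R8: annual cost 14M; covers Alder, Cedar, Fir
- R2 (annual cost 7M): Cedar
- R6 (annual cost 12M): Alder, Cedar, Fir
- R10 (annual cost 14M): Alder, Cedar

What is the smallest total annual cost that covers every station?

R6 alone covers Alder, Cedar, Fir — every station.
Total annual cost: 12.
No cover costs less than 12.

12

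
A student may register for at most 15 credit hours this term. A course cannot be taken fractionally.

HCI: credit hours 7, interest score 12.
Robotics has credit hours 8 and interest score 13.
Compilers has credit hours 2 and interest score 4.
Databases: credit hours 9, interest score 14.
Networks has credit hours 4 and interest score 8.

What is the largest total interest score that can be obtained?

26

Take Compilers, Databases, and Networks: credit hours 2 + 9 + 4 = 15 ≤ 15, interest score 4 + 14 + 8 = 26.
No other feasible combination does better.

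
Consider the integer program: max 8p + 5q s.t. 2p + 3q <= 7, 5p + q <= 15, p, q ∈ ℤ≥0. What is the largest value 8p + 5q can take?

24

Relaxing integrality, the LP optimum is 25.31 at (p,q) = (2.92, 0.385), which is not an integer point.
(p,q)=(3,0): 2·3+3·0=6≤7, 5·3+1·0=15≤15, objective 24.
(p,q)=(2,1): 2·2+3·1=7≤7, 5·2+1·1=11≤15, objective 21.
(p,q)=(2,0): 2·2+3·0=4≤7, 5·2+1·0=10≤15, objective 16.
No feasible integer point exceeds 24.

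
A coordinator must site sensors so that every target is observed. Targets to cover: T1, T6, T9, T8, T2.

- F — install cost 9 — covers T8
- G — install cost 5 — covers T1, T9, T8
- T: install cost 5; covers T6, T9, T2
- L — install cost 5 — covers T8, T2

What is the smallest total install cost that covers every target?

Choose G and T: together they cover T1, T6, T9, T8, T2 — every target.
Total install cost: 5 + 5 = 10.
No cover costs less than 10.

10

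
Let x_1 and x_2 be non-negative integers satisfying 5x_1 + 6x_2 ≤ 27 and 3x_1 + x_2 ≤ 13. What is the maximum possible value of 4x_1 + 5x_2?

22

Relaxing integrality, the LP optimum is 22.50 at (x_1,x_2) = (0, 4.5), which is not an integer point.
(x_1,x_2)=(3,2): 5·3+6·2=27≤27, 3·3+1·2=11≤13, objective 22.
(x_1,x_2)=(4,1): 5·4+6·1=26≤27, 3·4+1·1=13≤13, objective 21.
(x_1,x_2)=(0,4): 5·0+6·4=24≤27, 3·0+1·4=4≤13, objective 20.
(x_1,x_2)=(1,3): 5·1+6·3=23≤27, 3·1+1·3=6≤13, objective 19.
Maximum is 22 at (x_1,x_2)=(3,2).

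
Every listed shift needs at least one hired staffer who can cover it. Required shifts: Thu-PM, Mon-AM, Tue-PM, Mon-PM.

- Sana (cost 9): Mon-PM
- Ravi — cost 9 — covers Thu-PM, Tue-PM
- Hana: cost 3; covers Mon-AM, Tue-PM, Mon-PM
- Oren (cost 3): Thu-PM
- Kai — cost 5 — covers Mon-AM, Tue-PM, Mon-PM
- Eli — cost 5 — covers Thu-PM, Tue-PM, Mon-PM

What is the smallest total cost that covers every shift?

Choose Hana and Oren: together they cover Thu-PM, Mon-AM, Tue-PM, Mon-PM — every shift.
Total cost: 3 + 3 = 6.

6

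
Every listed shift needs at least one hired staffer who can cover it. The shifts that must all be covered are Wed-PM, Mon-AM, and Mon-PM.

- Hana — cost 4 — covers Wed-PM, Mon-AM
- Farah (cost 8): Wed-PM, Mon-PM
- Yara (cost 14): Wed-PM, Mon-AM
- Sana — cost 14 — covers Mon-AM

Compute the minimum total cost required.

12

Choose Hana and Farah: together they cover Wed-PM, Mon-AM, Mon-PM — every shift.
Total cost: 4 + 8 = 12.
No cover costs less than 12.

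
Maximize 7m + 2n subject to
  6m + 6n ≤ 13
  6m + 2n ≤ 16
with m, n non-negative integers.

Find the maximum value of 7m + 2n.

(m,n)=(2,0): 6·2+6·0=12≤13, 6·2+2·0=12≤16, objective 14.
(m,n)=(1,1): 6·1+6·1=12≤13, 6·1+2·1=8≤16, objective 9.
(m,n)=(1,0): 6·1+6·0=6≤13, 6·1+2·0=6≤16, objective 7.
The best lattice point is (2,0), giving 14.

14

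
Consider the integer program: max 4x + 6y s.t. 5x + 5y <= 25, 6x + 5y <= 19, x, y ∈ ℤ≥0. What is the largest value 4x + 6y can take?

The continuous relaxation peaks at (0, 3.8) with value 22.80; rounding to a feasible lattice point costs some objective.
(x,y)=(0,3) is feasible, giving 18.
(x,y)=(1,2) is feasible, giving 16.
(x,y)=(0,2) is feasible, giving 12.
No feasible integer point exceeds 18.

18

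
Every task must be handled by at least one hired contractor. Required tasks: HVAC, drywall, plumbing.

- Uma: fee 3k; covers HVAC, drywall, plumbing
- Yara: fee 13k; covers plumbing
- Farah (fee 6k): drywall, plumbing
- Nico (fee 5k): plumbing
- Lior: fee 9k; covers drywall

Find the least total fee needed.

Uma alone covers HVAC, drywall, plumbing — every task.
Total fee: 3.

3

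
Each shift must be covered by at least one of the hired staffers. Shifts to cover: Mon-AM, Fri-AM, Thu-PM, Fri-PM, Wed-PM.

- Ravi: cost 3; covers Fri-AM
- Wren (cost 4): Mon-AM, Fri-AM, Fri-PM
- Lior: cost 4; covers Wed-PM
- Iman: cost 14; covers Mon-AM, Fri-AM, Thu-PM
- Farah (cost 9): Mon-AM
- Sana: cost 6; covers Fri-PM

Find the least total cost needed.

Choose Wren, Lior, and Iman: together they cover Mon-AM, Fri-AM, Thu-PM, Fri-PM, Wed-PM — every shift.
Total cost: 4 + 4 + 14 = 22.
No cover costs less than 22.

22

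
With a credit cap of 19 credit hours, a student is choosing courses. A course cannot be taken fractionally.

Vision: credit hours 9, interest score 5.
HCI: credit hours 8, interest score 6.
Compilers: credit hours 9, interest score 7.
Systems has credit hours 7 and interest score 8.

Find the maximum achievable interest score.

Allowing fractional choices, the relaxed optimum would be about 17.2, but courses are indivisible.
HCI + Systems: credit hours 8 + 7 = 15 ≤ 19, interest score 6 + 8 = 14.
Compilers + Systems: credit hours 9 + 7 = 16 ≤ 19, interest score 7 + 8 = 15.
Vision + Systems: credit hours 9 + 7 = 16 ≤ 19, interest score 5 + 8 = 13.
Best is Compilers and Systems with total interest score 15.

15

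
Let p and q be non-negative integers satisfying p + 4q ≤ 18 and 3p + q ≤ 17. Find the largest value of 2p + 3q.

17

The continuous relaxation peaks at (4.55, 3.36) with value 19.18; rounding to a feasible lattice point costs some objective.
(p,q)=(4,3): 1·4+4·3=16≤18, 3·4+1·3=15≤17, objective 17.
(p,q)=(5,2): 1·5+4·2=13≤18, 3·5+1·2=17≤17, objective 16.
(p,q)=(3,3): 1·3+4·3=15≤18, 3·3+1·3=12≤17, objective 15.
(p,q)=(4,2): 1·4+4·2=12≤18, 3·4+1·2=14≤17, objective 14.
The best lattice point is (4,3), giving 17.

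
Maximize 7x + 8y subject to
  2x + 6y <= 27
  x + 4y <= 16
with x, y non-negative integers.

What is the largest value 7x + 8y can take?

(x,y)=(13,0) is feasible, giving 91.
(x,y)=(12,0) is feasible, giving 84.
Maximum is 91 at (x,y)=(13,0).

91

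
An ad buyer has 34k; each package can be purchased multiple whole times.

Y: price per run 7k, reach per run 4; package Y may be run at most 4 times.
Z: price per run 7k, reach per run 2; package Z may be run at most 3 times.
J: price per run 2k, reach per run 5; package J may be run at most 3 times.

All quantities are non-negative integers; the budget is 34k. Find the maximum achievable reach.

31

3×Y, 1×Z, and 3×J: price 34 ≤ 34, reach 3·4 + 1·2 + 3·5 = 29.
4×Y and 3×J: price 34 ≤ 34, reach 4·4 + 3·5 = 31.
Best is 31.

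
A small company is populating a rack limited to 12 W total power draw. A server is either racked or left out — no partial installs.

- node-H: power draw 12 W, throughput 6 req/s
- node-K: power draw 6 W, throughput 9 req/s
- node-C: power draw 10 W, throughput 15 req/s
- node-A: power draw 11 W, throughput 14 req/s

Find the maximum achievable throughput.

Allowing fractional choices, the relaxed optimum would be about 18.0, but servers are indivisible.
node-C: power draw 10 ≤ 12, throughput 15.
node-K: power draw 6 ≤ 12, throughput 9.
node-A: power draw 11 ≤ 12, throughput 14.
Best is node-C with total throughput 15.

15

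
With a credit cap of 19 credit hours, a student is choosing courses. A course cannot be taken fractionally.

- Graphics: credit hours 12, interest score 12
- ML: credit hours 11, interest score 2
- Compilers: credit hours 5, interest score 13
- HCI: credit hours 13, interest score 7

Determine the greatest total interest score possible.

25

Take Graphics and Compilers: credit hours 12 + 5 = 17 ≤ 19, interest score 12 + 13 = 25.
No other feasible combination does better.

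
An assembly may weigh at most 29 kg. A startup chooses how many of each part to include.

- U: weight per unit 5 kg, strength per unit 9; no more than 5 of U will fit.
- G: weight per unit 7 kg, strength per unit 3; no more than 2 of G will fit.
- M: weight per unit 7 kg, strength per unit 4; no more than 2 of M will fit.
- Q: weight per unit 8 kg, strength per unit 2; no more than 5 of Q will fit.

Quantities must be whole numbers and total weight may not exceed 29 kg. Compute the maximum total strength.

U has the best ratio (9/5); taking only U gives at most 5×9 = 45 (stopped by the weight limit).
Optimal: 5×U: weight 25 ≤ 29, strength 5·9 = 45.

45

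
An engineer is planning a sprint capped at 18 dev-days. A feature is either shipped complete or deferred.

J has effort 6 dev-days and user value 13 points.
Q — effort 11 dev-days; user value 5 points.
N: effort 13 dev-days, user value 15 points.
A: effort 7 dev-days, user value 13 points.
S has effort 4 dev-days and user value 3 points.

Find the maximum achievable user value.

J + A: effort 6 + 7 = 13 ≤ 18, user value 13 + 13 = 26.
J + Q: effort 6 + 11 = 17 ≤ 18, user value 13 + 5 = 18.
J + A + S: effort 6 + 7 + 4 = 17 ≤ 18, user value 13 + 13 + 3 = 29.
Best is J, A, and S with total user value 29.

29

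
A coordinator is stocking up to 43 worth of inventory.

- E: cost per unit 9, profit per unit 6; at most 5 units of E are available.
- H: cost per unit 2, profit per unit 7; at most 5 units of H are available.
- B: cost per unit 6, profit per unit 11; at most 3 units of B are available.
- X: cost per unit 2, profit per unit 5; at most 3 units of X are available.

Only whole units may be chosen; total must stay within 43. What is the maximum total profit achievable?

89

Take 1×E, 5×H, 3×B, and 3×X: cost 43 ≤ 43, profit 1·6 + 5·7 + 3·11 + 3·5 = 89.
H has the best ratio (7/2) and is taken to its limit of 5; remaining capacity is filled optimally with the others.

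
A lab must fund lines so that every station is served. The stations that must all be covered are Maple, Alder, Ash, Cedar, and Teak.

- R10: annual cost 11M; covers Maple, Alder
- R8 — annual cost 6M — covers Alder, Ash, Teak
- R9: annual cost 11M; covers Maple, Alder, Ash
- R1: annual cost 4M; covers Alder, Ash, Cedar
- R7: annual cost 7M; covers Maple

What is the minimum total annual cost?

17

This is an integer covering problem.
Choose R8, R1, and R7: together they cover Maple, Alder, Ash, Cedar, Teak — every station.
Total annual cost: 6 + 4 + 7 = 17.
No cover costs less than 17.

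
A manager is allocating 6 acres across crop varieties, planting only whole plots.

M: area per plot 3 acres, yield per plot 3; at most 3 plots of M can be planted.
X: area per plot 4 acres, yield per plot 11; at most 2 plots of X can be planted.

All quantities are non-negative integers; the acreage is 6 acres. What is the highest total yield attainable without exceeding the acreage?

11

Take 1×X: area 4 ≤ 6, yield 1·11 = 11.
No other integer combination yields more.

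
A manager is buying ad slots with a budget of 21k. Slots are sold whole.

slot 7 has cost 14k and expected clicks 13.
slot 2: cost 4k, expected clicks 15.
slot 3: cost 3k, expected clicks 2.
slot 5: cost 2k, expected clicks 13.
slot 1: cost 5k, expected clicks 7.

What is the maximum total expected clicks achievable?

Take slot 7, slot 2, and slot 5: cost 14 + 4 + 2 = 20 ≤ 21, expected clicks 13 + 15 + 13 = 41.
No other feasible combination does better.

41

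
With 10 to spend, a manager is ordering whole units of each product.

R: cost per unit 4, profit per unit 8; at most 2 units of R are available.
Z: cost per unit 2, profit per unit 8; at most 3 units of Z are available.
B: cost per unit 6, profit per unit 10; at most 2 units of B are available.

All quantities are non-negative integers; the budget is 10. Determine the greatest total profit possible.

2×Z and 1×B: cost 10 ≤ 10, profit 2·8 + 1·10 = 26.
1×R and 3×Z: cost 10 ≤ 10, profit 1·8 + 3·8 = 32.
Best is 32.

32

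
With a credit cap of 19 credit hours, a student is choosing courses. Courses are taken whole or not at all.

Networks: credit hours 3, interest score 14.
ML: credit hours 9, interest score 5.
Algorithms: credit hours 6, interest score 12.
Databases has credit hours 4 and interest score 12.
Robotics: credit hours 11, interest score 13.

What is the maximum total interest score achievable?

39

Allowing fractional choices, the relaxed optimum would be about 45.1, but courses are indivisible.
Networks + ML + Databases: credit hours 3 + 9 + 4 = 16 ≤ 19, interest score 14 + 5 + 12 = 31.
Networks + Algorithms + Databases: credit hours 3 + 6 + 4 = 13 ≤ 19, interest score 14 + 12 + 12 = 38.
Networks + Databases + Robotics: credit hours 3 + 4 + 11 = 18 ≤ 19, interest score 14 + 12 + 13 = 39.
Best is Networks, Databases, and Robotics with total interest score 39.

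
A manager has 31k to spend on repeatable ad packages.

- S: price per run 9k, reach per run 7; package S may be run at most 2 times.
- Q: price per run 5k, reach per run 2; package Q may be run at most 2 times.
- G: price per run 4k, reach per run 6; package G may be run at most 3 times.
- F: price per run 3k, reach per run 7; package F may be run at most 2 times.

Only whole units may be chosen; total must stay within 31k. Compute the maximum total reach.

39

1×S, 3×G, and 2×F: price 27 ≤ 31, reach 1·7 + 3·6 + 2·7 = 39.
2×Q, 3×G, and 2×F: price 28 ≤ 31, reach 2·2 + 3·6 + 2·7 = 36.
Best is 39.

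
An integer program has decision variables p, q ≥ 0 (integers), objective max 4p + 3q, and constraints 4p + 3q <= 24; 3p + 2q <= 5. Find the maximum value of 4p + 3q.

The continuous relaxation peaks at (0, 2.5) with value 7.50; rounding to a feasible lattice point costs some objective.
(p,q)=(1,1): 4·1+3·1=7≤24, 3·1+2·1=5≤5, objective 7.
(p,q)=(0,2): 4·0+3·2=6≤24, 3·0+2·2=4≤5, objective 6.
(p,q)=(1,0): 4·1+3·0=4≤24, 3·1+2·0=3≤5, objective 4.
Maximum is 7 at (p,q)=(1,1).

7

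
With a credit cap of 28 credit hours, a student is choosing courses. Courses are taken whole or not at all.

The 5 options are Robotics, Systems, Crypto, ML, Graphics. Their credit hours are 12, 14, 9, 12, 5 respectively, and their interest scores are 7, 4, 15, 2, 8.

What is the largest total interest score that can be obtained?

Systems + Crypto + Graphics: credit hours 14 + 9 + 5 = 28 ≤ 28, interest score 4 + 15 + 8 = 27.
Crypto + ML + Graphics: credit hours 9 + 12 + 5 = 26 ≤ 28, interest score 15 + 2 + 8 = 25.
Robotics + Crypto + Graphics: credit hours 12 + 9 + 5 = 26 ≤ 28, interest score 7 + 15 + 8 = 30.
Best is Robotics, Crypto, and Graphics with total interest score 30.

30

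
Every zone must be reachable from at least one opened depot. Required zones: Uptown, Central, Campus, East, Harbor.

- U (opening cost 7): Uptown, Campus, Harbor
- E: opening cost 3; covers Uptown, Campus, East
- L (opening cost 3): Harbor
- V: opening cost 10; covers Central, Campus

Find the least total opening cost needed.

Choose E, L, and V: together they cover Uptown, Central, Campus, East, Harbor — every zone.
Total opening cost: 3 + 3 + 10 = 16.
No cover costs less than 16.

16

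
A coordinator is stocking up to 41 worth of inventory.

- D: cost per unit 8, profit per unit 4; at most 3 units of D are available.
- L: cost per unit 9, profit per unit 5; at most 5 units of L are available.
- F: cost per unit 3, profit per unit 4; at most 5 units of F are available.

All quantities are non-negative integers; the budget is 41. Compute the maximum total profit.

34

Take 1×D, 2×L, and 5×F: cost 41 ≤ 41, profit 1·4 + 2·5 + 5·4 = 34.
F has the best ratio (4/3) and is taken to its limit of 5; remaining capacity is filled optimally with the others.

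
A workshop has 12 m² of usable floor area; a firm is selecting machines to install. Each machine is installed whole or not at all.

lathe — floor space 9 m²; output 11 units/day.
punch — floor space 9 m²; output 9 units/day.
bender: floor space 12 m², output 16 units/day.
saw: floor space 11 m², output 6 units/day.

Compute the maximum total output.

16

bender: floor space 12 ≤ 12, output 16.
punch: floor space 9 ≤ 12, output 9.
lathe: floor space 9 ≤ 12, output 11.
Best is bender with total output 16.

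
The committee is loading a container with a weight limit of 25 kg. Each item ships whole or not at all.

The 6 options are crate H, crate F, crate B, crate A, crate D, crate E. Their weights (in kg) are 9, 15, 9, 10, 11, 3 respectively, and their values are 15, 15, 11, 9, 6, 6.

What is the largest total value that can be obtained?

32

This is an integer program with binary decision variables.
crate H + crate B + crate E: weight 9 + 9 + 3 = 21 ≤ 25, value 15 + 11 + 6 = 32.
crate H + crate A + crate E: weight 9 + 10 + 3 = 22 ≤ 25, value 15 + 9 + 6 = 30.
Best is crate H, crate B, and crate E with total value 32.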